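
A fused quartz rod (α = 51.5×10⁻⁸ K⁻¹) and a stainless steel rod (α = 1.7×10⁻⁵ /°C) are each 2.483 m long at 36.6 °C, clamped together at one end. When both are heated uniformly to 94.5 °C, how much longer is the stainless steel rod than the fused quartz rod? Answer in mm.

ΔT = 57.9 K
fused quartz: ΔL = 51.5×10⁻⁸ × 2.483 m × 57.9 = 7.4039×10⁻⁵ m = 0.074039 mm
stainless steel: ΔL = 1.7×10⁻⁵ × 2.483 m × 57.9 = 2.4440×10⁻³ m = 2.4440 mm
difference = 2.4440 − 0.074039 = 2.369961 mm

2.37 mm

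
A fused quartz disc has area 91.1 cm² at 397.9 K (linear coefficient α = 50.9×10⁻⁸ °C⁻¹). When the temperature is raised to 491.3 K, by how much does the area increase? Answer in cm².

Area coefficient ≈ 2α; |ΔT| = 93.4 K
ΔA = 2αA₀ΔT = 2(50.9×10⁻⁸)(91.1)(93.4) = 8.66×10⁻³ cm²

ΔA = 0.00866 cm²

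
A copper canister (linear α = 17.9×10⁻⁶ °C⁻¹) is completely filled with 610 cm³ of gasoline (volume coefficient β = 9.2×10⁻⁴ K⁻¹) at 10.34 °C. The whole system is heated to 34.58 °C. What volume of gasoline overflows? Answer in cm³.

12.8 cm³

The canister also expands: β_container ≈ 3α = 5.37×10⁻⁵ /K
Net overflow = V₀(β_liq − 3α_cont)ΔT
β − 3α = 9.20×10⁻⁴ − 5.37×10⁻⁵ = 8.663×10⁻⁴ /K; ΔT = 24.24 K
ΔV = 610 × 8.663×10⁻⁴ × 24.24 = 12.8 cm³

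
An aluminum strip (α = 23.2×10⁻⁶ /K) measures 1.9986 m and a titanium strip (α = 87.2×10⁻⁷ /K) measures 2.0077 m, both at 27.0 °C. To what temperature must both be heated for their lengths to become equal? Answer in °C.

L₁(1 + α₁ΔT) = L₂(1 + α₂ΔT) ⇒ ΔT = (L₂ − L₁)/(α₁L₁ − α₂L₂)
L₂ − L₁ = 2.0077 − 1.9986 = 9.10×10⁻³ m
α₁L₁ − α₂L₂ = 23.2×10⁻⁶×1.9986 − 87.2×10⁻⁷×2.0077 = 2.8860376×10⁻⁵ m/K
ΔT = 9.10×10⁻³ / 2.8860376×10⁻⁵ = 315.311 K
T = 27.0 + 315.311 = 342.311 °C

T = 342.3 °C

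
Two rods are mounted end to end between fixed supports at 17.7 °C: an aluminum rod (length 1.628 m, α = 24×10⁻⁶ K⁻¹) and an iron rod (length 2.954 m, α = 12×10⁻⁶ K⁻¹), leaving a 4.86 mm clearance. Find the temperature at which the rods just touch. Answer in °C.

T = 82.9 °C

α₁L₁ = 3.9072×10⁻⁵ m/K, α₂L₂ = 3.5448×10⁻⁵ m/K → total 7.452×10⁻⁵ m/K
ΔT = g/(α₁L₁+α₂L₂) = 4.86×10⁻³ / 7.452×10⁻⁵ = 65.217 K
T = 17.7 + 65.217 = 82.917 °C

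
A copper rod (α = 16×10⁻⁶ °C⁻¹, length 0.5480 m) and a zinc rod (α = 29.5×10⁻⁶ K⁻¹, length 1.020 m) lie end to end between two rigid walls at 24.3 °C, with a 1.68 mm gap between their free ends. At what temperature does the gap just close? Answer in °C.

α₁L₁ = 8.768×10⁻⁶ m/K, α₂L₂ = 3.009×10⁻⁵ m/K → total 3.8858×10⁻⁵ m/K
ΔT = g/(α₁L₁+α₂L₂) = 1.68×10⁻³ / 3.8858×10⁻⁵ = 43.234 K
T = 24.3 + 43.234 = 67.534 °C

T = 67.5 °C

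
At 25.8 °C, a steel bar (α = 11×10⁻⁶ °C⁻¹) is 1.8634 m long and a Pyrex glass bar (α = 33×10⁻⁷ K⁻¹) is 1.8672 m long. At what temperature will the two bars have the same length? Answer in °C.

L₁(1 + α₁ΔT) = L₂(1 + α₂ΔT) ⇒ ΔT = (L₂ − L₁)/(α₁L₁ − α₂L₂)
L₂ − L₁ = 1.8672 − 1.8634 = 3.80×10⁻³ m
α₁L₁ − α₂L₂ = 11×10⁻⁶×1.8634 − 33×10⁻⁷×1.8672 = 1.433564×10⁻⁵ m/K
ΔT = 3.80×10⁻³ / 1.433564×10⁻⁵ = 265.074 K
T = 25.8 + 265.074 = 290.874 °C

T = 290.9 °C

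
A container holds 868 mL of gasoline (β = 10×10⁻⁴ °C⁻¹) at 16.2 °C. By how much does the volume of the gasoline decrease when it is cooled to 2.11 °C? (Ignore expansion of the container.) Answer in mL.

ΔV = 12.2 mL

|ΔT| = |2.11 − 16.2| = 14.09 K
ΔV = βV₀ΔT = (10×10⁻⁴)(868)(14.09) = 12.2 mL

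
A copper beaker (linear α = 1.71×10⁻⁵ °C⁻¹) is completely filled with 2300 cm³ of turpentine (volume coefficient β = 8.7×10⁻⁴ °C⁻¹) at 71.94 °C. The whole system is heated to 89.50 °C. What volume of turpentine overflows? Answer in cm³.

The beaker also expands: β_container ≈ 3α = 5.13×10⁻⁵ /K
Net overflow = V₀(β_liq − 3α_cont)ΔT
β − 3α = 8.70×10⁻⁴ − 5.13×10⁻⁵ = 8.187×10⁻⁴ /K; ΔT = 17.56 K
ΔV = 2300 × 8.187×10⁻⁴ × 17.56 = 33.1 cm³

33.1 cm³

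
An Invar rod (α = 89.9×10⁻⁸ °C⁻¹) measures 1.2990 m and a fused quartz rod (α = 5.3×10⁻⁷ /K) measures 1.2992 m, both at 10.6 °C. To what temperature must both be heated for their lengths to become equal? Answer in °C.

T = 427.9 °C

Equal length when α₁L₁ΔT − α₂L₂ΔT = L₂ − L₁ = 2.00×10⁻⁴ m
α₁L₁ = 1.167801×10⁻⁶, α₂L₂ = 6.88576×10⁻⁷ → Δ(αL) = 4.79225×10⁻⁷ m/K
ΔT = 2.00×10⁻⁴ / 4.79225×10⁻⁷ = 417.340 K, so T = 10.6 + 417.340 = 427.940 °C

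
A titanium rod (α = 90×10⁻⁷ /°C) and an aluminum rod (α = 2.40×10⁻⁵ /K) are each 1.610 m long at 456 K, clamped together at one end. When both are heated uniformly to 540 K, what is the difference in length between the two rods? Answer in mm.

ΔT = 84 K
titanium: ΔL = 90×10⁻⁷ × 1.610 m × 84 = 1.2172×10⁻³ m = 1.2172 mm
aluminum: ΔL = 2.40×10⁻⁵ × 1.610 m × 84 = 3.2458×10⁻³ m = 3.2458 mm
difference = 3.2458 − 1.2172 = 2.0286 mm

2.03 mm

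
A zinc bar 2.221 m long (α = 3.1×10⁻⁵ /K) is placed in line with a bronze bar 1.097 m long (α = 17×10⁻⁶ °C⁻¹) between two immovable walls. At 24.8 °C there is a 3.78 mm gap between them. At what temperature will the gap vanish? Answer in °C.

T = 68.0 °C

α₁L₁ = 6.8851×10⁻⁵ m/K, α₂L₂ = 1.8649×10⁻⁵ m/K → total 8.75×10⁻⁵ m/K
ΔT = g/(α₁L₁+α₂L₂) = 3.78×10⁻³ / 8.75×10⁻⁵ = 43.200 K
T = 24.8 + 43.200 = 68.000 °C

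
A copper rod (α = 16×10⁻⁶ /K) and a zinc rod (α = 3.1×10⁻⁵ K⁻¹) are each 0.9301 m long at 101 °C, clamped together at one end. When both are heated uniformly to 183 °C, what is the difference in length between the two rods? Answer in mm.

1.14 mm

ΔT = 82 K
copper: ΔL = 16×10⁻⁶ × 0.9301 m × 82 = 1.2203×10⁻³ m = 1.2203 mm
zinc: ΔL = 3.1×10⁻⁵ × 0.9301 m × 82 = 2.3643×10⁻³ m = 2.3643 mm
difference = 2.3643 − 1.2203 = 1.1440 mm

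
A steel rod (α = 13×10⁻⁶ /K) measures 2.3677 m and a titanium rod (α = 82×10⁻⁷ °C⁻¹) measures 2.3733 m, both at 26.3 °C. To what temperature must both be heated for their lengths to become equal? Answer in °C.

Equal length when α₁L₁ΔT − α₂L₂ΔT = L₂ − L₁ = 5.60×10⁻³ m
α₁L₁ = 3.07801×10⁻⁵, α₂L₂ = 1.946106×10⁻⁵ → Δ(αL) = 1.131904×10⁻⁵ m/K
ΔT = 5.60×10⁻³ / 1.131904×10⁻⁵ = 494.742 K, so T = 26.3 + 494.742 = 521.042 °C

T = 521.0 °C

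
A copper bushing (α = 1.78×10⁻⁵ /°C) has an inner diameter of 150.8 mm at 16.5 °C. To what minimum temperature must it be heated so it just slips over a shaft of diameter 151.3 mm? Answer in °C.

Required Δd = 151.3 − 150.8 = 0.5 mm
Δd = αd₀ΔT ⇒ ΔT = Δd/(αd₀) = 0.5 / (1.78×10⁻⁵ × 150.8) = 186.27 K
T_min = 16.5 + 186.27 = 202.77 °C

T = 203 °C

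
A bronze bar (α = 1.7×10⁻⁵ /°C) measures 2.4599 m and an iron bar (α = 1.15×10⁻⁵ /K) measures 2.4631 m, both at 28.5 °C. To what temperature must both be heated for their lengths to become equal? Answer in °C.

Equal length when α₁L₁ΔT − α₂L₂ΔT = L₂ − L₁ = 3.20×10⁻³ m
α₁L₁ = 4.18183×10⁻⁵, α₂L₂ = 2.832565×10⁻⁵ → Δ(αL) = 1.349265×10⁻⁵ m/K
ΔT = 3.20×10⁻³ / 1.349265×10⁻⁵ = 237.166 K, so T = 28.5 + 237.166 = 265.666 °C

T = 265.7 °C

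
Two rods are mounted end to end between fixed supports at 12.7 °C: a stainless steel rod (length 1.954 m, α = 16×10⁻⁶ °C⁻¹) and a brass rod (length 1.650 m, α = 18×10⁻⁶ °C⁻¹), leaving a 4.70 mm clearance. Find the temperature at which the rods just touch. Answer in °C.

T = 89.8 °C

α₁L₁ = 3.1264×10⁻⁵ m/K, α₂L₂ = 2.970×10⁻⁵ m/K → total 6.0964×10⁻⁵ m/K
ΔT = g/(α₁L₁+α₂L₂) = 4.70×10⁻³ / 6.0964×10⁻⁵ = 77.095 K
T = 12.7 + 77.095 = 89.795 °C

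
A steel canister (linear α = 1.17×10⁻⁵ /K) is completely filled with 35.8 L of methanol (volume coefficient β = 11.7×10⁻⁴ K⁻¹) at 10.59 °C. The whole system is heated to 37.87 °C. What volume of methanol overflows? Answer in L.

The canister also expands: β_container ≈ 3α = 3.51×10⁻⁵ /K
Net overflow = V₀(β_liq − 3α_cont)ΔT
β − 3α = 1.17×10⁻³ − 3.51×10⁻⁵ = 1.1349×10⁻³ /K; ΔT = 27.28 K
ΔV = 35.8 × 1.1349×10⁻³ × 27.28 = 1.11 L

1.11 L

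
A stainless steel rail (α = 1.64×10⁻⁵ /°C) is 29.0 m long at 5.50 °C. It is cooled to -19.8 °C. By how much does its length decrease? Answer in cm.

ΔL = 1.20 cm

|ΔT| = |-19.8 − 5.50| = 25.30 K
ΔL = αL₀ΔT = (1.64×10⁻⁵)(29.0)(25.30) = 1.20×10⁻² m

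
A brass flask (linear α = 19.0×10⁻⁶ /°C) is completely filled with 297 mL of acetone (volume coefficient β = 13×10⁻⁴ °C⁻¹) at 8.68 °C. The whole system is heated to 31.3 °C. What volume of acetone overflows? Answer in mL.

The flask also expands: β_container ≈ 3α = 5.7×10⁻⁵ /K
Net overflow = V₀(β_liq − 3α_cont)ΔT
β − 3α = 1.30×10⁻³ − 5.7×10⁻⁵ = 1.243×10⁻³ /K; ΔT = 22.62 K
ΔV = 297 × 1.243×10⁻³ × 22.62 = 8.35 mL

8.35 mL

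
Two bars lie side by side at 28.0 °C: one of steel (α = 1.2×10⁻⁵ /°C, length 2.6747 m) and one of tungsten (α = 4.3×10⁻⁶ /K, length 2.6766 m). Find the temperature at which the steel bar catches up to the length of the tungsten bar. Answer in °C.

L₁(1 + α₁ΔT) = L₂(1 + α₂ΔT) ⇒ ΔT = (L₂ − L₁)/(α₁L₁ − α₂L₂)
L₂ − L₁ = 2.6766 − 2.6747 = 1.90×10⁻³ m
α₁L₁ − α₂L₂ = 1.2×10⁻⁵×2.6747 − 4.3×10⁻⁶×2.6766 = 2.058702×10⁻⁵ m/K
ΔT = 1.90×10⁻³ / 2.058702×10⁻⁵ = 92.291 K
T = 28.0 + 92.291 = 120.291 °C

T = 120.3 °C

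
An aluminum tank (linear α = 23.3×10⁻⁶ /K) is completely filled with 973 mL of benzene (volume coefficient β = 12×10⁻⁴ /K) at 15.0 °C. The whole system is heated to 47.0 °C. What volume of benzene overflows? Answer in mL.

35.2 mL

The tank also expands: β_container ≈ 3α = 6.99×10⁻⁵ /K
Net overflow = V₀(β_liq − 3α_cont)ΔT
β − 3α = 1.20×10⁻³ − 6.99×10⁻⁵ = 1.1301×10⁻³ /K; ΔT = 32.0 K
ΔV = 973 × 1.1301×10⁻³ × 32.0 = 35.2 mL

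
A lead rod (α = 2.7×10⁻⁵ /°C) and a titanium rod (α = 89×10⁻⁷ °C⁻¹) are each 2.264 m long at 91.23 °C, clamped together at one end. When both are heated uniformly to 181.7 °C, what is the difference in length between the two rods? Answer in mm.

3.71 mm

ΔT = 90.47 K
lead: ΔL = 2.7×10⁻⁵ × 2.264 m × 90.47 = 5.5303×10⁻³ m = 5.5303 mm
titanium: ΔL = 89×10⁻⁷ × 2.264 m × 90.47 = 1.8229×10⁻³ m = 1.8229 mm
difference = 5.5303 − 1.8229 = 3.7074 mm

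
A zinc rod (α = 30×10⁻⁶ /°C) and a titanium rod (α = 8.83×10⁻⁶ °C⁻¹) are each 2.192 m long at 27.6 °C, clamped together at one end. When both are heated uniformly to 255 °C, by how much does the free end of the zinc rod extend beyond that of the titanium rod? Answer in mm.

ΔT = 227.4 K
zinc: ΔL = 30×10⁻⁶ × 2.192 m × 227.4 = 1.4954×10⁻² m = 14.954 mm
titanium: ΔL = 8.83×10⁻⁶ × 2.192 m × 227.4 = 4.4014×10⁻³ m = 4.4014 mm
difference = 14.954 − 4.4014 = 10.5526 mm

10.6 mm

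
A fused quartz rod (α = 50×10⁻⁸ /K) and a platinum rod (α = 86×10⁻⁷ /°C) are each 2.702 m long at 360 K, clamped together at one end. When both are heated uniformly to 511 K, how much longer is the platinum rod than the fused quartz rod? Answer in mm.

3.30 mm

ΔT = 151 K
fused quartz: ΔL = 50×10⁻⁸ × 2.702 m × 151 = 2.0400×10⁻⁴ m = 0.20400 mm
platinum: ΔL = 86×10⁻⁷ × 2.702 m × 151 = 3.5088×10⁻³ m = 3.5088 mm
difference = 3.5088 − 0.20400 = 3.3048 mm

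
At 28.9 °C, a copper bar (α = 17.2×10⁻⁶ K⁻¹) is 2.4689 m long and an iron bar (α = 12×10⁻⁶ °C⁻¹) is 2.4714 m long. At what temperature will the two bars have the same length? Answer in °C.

T = 224.1 °C

L₁(1 + α₁ΔT) = L₂(1 + α₂ΔT) ⇒ ΔT = (L₂ − L₁)/(α₁L₁ − α₂L₂)
L₂ − L₁ = 2.4714 − 2.4689 = 2.50×10⁻³ m
α₁L₁ − α₂L₂ = 17.2×10⁻⁶×2.4689 − 12×10⁻⁶×2.4714 = 1.280828×10⁻⁵ m/K
ΔT = 2.50×10⁻³ / 1.280828×10⁻⁵ = 195.186 K
T = 28.9 + 195.186 = 224.086 °C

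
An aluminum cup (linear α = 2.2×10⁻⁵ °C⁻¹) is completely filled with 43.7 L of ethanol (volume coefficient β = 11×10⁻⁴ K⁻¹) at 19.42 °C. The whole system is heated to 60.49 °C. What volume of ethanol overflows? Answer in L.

1.86 L

The cup also expands: β_container ≈ 3α = 6.6×10⁻⁵ /K
Net overflow = V₀(β_liq − 3α_cont)ΔT
β − 3α = 1.10×10⁻³ − 6.6×10⁻⁵ = 1.034×10⁻³ /K; ΔT = 41.07 K
ΔV = 43.7 × 1.034×10⁻³ × 41.07 = 1.86 L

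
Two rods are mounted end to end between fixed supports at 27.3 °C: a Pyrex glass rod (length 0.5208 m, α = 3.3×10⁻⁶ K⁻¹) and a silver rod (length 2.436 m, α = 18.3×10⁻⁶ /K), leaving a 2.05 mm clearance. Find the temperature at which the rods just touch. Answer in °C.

Gap closes when ΔL₁ + ΔL₂ = 2.05 mm = 2.05×10⁻³ m
(α₁L₁ + α₂L₂)ΔT = g
α₁L₁ + α₂L₂ = 3.3×10⁻⁶×0.5208 + 18.3×10⁻⁶×2.436 = 4.629744×10⁻⁵ m/K
ΔT = 2.05×10⁻³ / 4.629744×10⁻⁵ = 44.279 K
T = 27.3 + 44.279 = 71.579 °C

T = 71.6 °C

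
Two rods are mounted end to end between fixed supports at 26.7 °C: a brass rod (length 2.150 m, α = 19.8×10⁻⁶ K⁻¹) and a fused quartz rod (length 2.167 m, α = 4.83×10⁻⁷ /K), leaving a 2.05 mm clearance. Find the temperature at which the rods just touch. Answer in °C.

T = 73.7 °C

Gap closes when ΔL₁ + ΔL₂ = 2.05 mm = 2.05×10⁻³ m
(α₁L₁ + α₂L₂)ΔT = g
α₁L₁ + α₂L₂ = 19.8×10⁻⁶×2.150 + 4.83×10⁻⁷×2.167 = 4.3616661×10⁻⁵ m/K
ΔT = 2.05×10⁻³ / 4.3616661×10⁻⁵ = 47.000 K
T = 26.7 + 47.000 = 73.700 °C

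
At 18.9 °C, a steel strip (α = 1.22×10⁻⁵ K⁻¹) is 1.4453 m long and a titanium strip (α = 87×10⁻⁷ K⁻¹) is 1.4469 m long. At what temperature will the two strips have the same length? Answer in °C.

L₁(1 + α₁ΔT) = L₂(1 + α₂ΔT) ⇒ ΔT = (L₂ − L₁)/(α₁L₁ − α₂L₂)
L₂ − L₁ = 1.4469 − 1.4453 = 1.60×10⁻³ m
α₁L₁ − α₂L₂ = 1.22×10⁻⁵×1.4453 − 87×10⁻⁷×1.4469 = 5.04463×10⁻⁶ m/K
ΔT = 1.60×10⁻³ / 5.04463×10⁻⁶ = 317.169 K
T = 18.9 + 317.169 = 336.069 °C

T = 336.1 °C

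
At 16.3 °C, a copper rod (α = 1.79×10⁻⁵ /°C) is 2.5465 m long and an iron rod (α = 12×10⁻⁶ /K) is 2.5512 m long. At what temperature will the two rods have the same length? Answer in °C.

T = 330.3 °C

Equal length when α₁L₁ΔT − α₂L₂ΔT = L₂ − L₁ = 4.70×10⁻³ m
α₁L₁ = 4.558235×10⁻⁵, α₂L₂ = 3.06144×10⁻⁵ → Δ(αL) = 1.496795×10⁻⁵ m/K
ΔT = 4.70×10⁻³ / 1.496795×10⁻⁵ = 314.004 K, so T = 16.3 + 314.004 = 330.304 °C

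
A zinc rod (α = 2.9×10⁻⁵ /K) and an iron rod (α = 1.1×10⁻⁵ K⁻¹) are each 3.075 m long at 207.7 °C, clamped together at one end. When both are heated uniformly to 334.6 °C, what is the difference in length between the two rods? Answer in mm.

ΔT = 126.9 K
zinc: ΔL = 2.9×10⁻⁵ × 3.075 m × 126.9 = 1.1316×10⁻² m = 11.316 mm
iron: ΔL = 1.1×10⁻⁵ × 3.075 m × 126.9 = 4.2924×10⁻³ m = 4.2924 mm
difference = 11.316 − 4.2924 = 7.0236 mm

7.02 mm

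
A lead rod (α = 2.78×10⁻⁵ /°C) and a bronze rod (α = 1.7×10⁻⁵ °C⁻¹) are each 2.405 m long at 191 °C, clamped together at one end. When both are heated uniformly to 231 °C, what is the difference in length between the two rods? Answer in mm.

ΔT = 40 K
lead: ΔL = 2.78×10⁻⁵ × 2.405 m × 40 = 2.6744×10⁻³ m = 2.6744 mm
bronze: ΔL = 1.7×10⁻⁵ × 2.405 m × 40 = 1.6354×10⁻³ m = 1.6354 mm
difference = 2.6744 − 1.6354 = 1.0390 mm

1.04 mm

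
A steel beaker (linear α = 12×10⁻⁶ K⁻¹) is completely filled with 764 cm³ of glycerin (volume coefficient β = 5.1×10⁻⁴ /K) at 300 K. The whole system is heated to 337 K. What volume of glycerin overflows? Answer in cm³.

The beaker also expands: β_container ≈ 3α = 3.6×10⁻⁵ /K
Net overflow = V₀(β_liq − 3α_cont)ΔT
β − 3α = 5.10×10⁻⁴ − 3.6×10⁻⁵ = 4.74×10⁻⁴ /K; ΔT = 37 K
ΔV = 764 × 4.74×10⁻⁴ × 37 = 13.4 cm³

13.4 cm³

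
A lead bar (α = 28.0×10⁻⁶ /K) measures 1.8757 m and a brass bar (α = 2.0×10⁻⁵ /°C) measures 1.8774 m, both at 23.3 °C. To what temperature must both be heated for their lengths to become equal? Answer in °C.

T = 136.8 °C

L₁(1 + α₁ΔT) = L₂(1 + α₂ΔT) ⇒ ΔT = (L₂ − L₁)/(α₁L₁ − α₂L₂)
L₂ − L₁ = 1.8774 − 1.8757 = 1.70×10⁻³ m
α₁L₁ − α₂L₂ = 28.0×10⁻⁶×1.8757 − 2.0×10⁻⁵×1.8774 = 1.49716×10⁻⁵ m/K
ΔT = 1.70×10⁻³ / 1.49716×10⁻⁵ = 113.548 K
T = 23.3 + 113.548 = 136.848 °C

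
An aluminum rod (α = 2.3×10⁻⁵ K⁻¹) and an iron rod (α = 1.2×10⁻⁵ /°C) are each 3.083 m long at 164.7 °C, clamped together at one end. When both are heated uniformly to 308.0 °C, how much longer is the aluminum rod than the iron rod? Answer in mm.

ΔT = 143.3 K
aluminum: ΔL = 2.3×10⁻⁵ × 3.083 m × 143.3 = 1.0161×10⁻² m = 10.161 mm
iron: ΔL = 1.2×10⁻⁵ × 3.083 m × 143.3 = 5.3015×10⁻³ m = 5.3015 mm
difference = 10.161 − 5.3015 = 4.8595 mm

4.86 mm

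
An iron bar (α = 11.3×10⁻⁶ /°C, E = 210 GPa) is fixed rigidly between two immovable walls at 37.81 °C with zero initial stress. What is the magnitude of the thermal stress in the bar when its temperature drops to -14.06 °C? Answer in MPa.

σ = 123 MPa

Fully constrained: the free strain ε = αΔT is blocked, so σ = Eε = EαΔT.
|ΔT| = 51.87 K
σ = 210×10⁹ × 11.3×10⁻⁶ × 51.87 = 1.23×10⁸ Pa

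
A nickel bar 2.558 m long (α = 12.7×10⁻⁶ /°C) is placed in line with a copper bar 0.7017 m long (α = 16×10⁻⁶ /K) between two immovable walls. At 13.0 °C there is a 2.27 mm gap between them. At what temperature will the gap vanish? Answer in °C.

T = 64.9 °C

α₁L₁ = 3.24866×10⁻⁵ m/K, α₂L₂ = 1.12272×10⁻⁵ m/K → total 4.37138×10⁻⁵ m/K
ΔT = g/(α₁L₁+α₂L₂) = 2.27×10⁻³ / 4.37138×10⁻⁵ = 51.929 K
T = 13.0 + 51.929 = 64.929 °C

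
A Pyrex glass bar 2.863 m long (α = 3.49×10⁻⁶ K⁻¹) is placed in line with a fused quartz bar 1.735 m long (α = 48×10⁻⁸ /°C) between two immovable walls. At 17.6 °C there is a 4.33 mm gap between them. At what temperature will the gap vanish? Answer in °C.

T = 418 °C

α₁L₁ = 9.99187×10⁻⁶ m/K, α₂L₂ = 8.328×10⁻⁷ m/K → total 1.082467×10⁻⁵ m/K
ΔT = g/(α₁L₁+α₂L₂) = 4.33×10⁻³ / 1.082467×10⁻⁵ = 400.01 K
T = 17.6 + 400.01 = 417.61 °C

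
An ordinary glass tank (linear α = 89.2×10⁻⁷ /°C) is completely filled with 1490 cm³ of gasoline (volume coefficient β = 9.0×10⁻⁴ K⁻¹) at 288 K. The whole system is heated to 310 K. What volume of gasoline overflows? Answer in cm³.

The tank also expands: β_container ≈ 3α = 2.676×10⁻⁵ /K
Net overflow = V₀(β_liq − 3α_cont)ΔT
β − 3α = 9.00×10⁻⁴ − 2.676×10⁻⁵ = 8.7324×10⁻⁴ /K; ΔT = 22 K
ΔV = 1490 × 8.7324×10⁻⁴ × 22 = 28.6 cm³

28.6 cm³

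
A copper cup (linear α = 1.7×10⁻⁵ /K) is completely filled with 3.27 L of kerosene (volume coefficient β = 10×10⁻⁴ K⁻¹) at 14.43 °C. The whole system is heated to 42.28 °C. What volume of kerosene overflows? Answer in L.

The cup also expands: β_container ≈ 3α = 5.1×10⁻⁵ /K
Net overflow = V₀(β_liq − 3α_cont)ΔT
β − 3α = 1.00×10⁻³ − 5.1×10⁻⁵ = 9.49×10⁻⁴ /K; ΔT = 27.85 K
ΔV = 3.27 × 9.49×10⁻⁴ × 27.85 = 0.0864 L

0.0864 L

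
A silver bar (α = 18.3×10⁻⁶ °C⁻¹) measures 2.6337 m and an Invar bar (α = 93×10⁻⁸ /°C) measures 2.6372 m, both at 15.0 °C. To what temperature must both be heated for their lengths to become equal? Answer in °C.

T = 91.51 °C

Equal length when α₁L₁ΔT − α₂L₂ΔT = L₂ − L₁ = 3.50×10⁻³ m
α₁L₁ = 4.819671×10⁻⁵, α₂L₂ = 2.452596×10⁻⁶ → Δ(αL) = 4.5744114×10⁻⁵ m/K
ΔT = 3.50×10⁻³ / 4.5744114×10⁻⁵ = 76.5126 K, so T = 15.0 + 76.5126 = 91.5126 °C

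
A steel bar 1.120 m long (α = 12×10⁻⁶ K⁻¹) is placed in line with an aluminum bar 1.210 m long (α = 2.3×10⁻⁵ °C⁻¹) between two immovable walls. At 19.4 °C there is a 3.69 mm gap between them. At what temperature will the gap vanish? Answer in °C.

T = 109 °C

Gap closes when ΔL₁ + ΔL₂ = 3.69 mm = 3.69×10⁻³ m
(α₁L₁ + α₂L₂)ΔT = g
α₁L₁ + α₂L₂ = 12×10⁻⁶×1.120 + 2.3×10⁻⁵×1.210 = 4.127×10⁻⁵ m/K
ΔT = 3.69×10⁻³ / 4.127×10⁻⁵ = 89.41 K
T = 19.4 + 89.41 = 108.81 °C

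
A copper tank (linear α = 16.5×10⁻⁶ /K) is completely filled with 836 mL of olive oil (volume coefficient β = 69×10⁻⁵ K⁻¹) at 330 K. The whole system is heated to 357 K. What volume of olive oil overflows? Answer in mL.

The tank also expands: β_container ≈ 3α = 4.95×10⁻⁵ /K
Net overflow = V₀(β_liq − 3α_cont)ΔT
β − 3α = 6.90×10⁻⁴ − 4.95×10⁻⁵ = 6.405×10⁻⁴ /K; ΔT = 27 K
ΔV = 836 × 6.405×10⁻⁴ × 27 = 14.5 mL

14.5 mL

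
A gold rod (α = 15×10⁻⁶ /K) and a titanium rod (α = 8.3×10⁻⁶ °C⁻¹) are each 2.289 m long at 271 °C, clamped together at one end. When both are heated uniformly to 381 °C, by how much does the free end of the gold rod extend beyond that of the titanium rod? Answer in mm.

ΔT = 110 K
gold: ΔL = 15×10⁻⁶ × 2.289 m × 110 = 3.7769×10⁻³ m = 3.7769 mm
titanium: ΔL = 8.3×10⁻⁶ × 2.289 m × 110 = 2.0899×10⁻³ m = 2.0899 mm
difference = 3.7769 − 2.0899 = 1.6870 mm

1.69 mm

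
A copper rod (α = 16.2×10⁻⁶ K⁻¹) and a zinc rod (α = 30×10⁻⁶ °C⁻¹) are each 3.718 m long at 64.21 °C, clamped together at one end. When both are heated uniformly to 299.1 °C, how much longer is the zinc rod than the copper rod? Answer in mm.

12.1 mm

ΔT = 234.89 K
copper: ΔL = 16.2×10⁻⁶ × 3.718 m × 234.89 = 1.4148×10⁻² m = 14.148 mm
zinc: ΔL = 30×10⁻⁶ × 3.718 m × 234.89 = 2.6200×10⁻² m = 26.200 mm
difference = 26.200 − 14.148 = 12.052 mm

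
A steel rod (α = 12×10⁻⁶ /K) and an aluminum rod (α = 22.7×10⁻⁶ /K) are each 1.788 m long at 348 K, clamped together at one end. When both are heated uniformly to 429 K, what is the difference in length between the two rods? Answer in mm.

1.55 mm

ΔT = 81 K
steel: ΔL = 12×10⁻⁶ × 1.788 m × 81 = 1.7379×10⁻³ m = 1.7379 mm
aluminum: ΔL = 22.7×10⁻⁶ × 1.788 m × 81 = 3.2876×10⁻³ m = 3.2876 mm
difference = 3.2876 − 1.7379 = 1.5497 mm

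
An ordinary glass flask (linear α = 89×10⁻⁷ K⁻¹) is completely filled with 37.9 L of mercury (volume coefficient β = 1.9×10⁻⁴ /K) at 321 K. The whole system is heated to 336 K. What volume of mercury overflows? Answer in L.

0.0928 L

The flask also expands: β_container ≈ 3α = 2.67×10⁻⁵ /K
Net overflow = V₀(β_liq − 3α_cont)ΔT
β − 3α = 1.90×10⁻⁴ − 2.67×10⁻⁵ = 1.633×10⁻⁴ /K; ΔT = 15 K
ΔV = 37.9 × 1.633×10⁻⁴ × 15 = 0.0928 L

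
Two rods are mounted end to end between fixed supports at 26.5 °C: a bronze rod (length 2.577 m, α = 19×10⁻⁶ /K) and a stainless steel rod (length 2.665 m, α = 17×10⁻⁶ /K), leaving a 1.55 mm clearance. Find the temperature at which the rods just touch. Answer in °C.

T = 42.9 °C

Gap closes when ΔL₁ + ΔL₂ = 1.55 mm = 1.55×10⁻³ m
(α₁L₁ + α₂L₂)ΔT = g
α₁L₁ + α₂L₂ = 19×10⁻⁶×2.577 + 17×10⁻⁶×2.665 = 9.4268×10⁻⁵ m/K
ΔT = 1.55×10⁻³ / 9.4268×10⁻⁵ = 16.442 K
T = 26.5 + 16.442 = 42.942 °C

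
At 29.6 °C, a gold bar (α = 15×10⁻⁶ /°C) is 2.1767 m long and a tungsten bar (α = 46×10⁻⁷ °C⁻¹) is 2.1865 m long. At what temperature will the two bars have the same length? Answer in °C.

Equal length when α₁L₁ΔT − α₂L₂ΔT = L₂ − L₁ = 9.80×10⁻³ m
α₁L₁ = 3.26505×10⁻⁵, α₂L₂ = 1.00579×10⁻⁵ → Δ(αL) = 2.25926×10⁻⁵ m/K
ΔT = 9.80×10⁻³ / 2.25926×10⁻⁵ = 433.770 K, so T = 29.6 + 433.770 = 463.370 °C

T = 463.4 °C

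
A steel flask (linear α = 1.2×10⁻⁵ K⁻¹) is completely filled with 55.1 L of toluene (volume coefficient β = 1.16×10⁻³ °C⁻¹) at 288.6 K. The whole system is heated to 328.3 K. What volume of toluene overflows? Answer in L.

The flask also expands: β_container ≈ 3α = 3.6×10⁻⁵ /K
Net overflow = V₀(β_liq − 3α_cont)ΔT
β − 3α = 1.16×10⁻³ − 3.6×10⁻⁵ = 1.124×10⁻³ /K; ΔT = 39.7 K
ΔV = 55.1 × 1.124×10⁻³ × 39.7 = 2.46 L

2.46 L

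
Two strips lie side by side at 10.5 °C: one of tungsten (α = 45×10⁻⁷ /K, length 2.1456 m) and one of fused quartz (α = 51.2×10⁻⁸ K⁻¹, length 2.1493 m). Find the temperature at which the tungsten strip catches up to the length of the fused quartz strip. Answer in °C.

T = 443.0 °C

Equal length when α₁L₁ΔT − α₂L₂ΔT = L₂ − L₁ = 3.70×10⁻³ m
α₁L₁ = 9.6552×10⁻⁶, α₂L₂ = 1.1004416×10⁻⁶ → Δ(αL) = 8.5547584×10⁻⁶ m/K
ΔT = 3.70×10⁻³ / 8.5547584×10⁻⁶ = 432.508 K, so T = 10.5 + 432.508 = 443.008 °C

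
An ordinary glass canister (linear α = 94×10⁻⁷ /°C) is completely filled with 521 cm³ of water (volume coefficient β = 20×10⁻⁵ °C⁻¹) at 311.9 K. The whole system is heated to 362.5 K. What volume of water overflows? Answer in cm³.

4.53 cm³

The canister also expands: β_container ≈ 3α = 2.82×10⁻⁵ /K
Net overflow = V₀(β_liq − 3α_cont)ΔT
β − 3α = 2.00×10⁻⁴ − 2.82×10⁻⁵ = 1.718×10⁻⁴ /K; ΔT = 50.6 K
ΔV = 521 × 1.718×10⁻⁴ × 50.6 = 4.53 cm³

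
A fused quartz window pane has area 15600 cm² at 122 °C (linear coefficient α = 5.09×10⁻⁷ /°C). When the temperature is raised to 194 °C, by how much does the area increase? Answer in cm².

Area coefficient ≈ 2α; |ΔT| = 72 K
ΔA = 2αA₀ΔT = 2(5.09×10⁻⁷)(15600)(72) = 1.14 cm²

ΔA = 1.14 cm²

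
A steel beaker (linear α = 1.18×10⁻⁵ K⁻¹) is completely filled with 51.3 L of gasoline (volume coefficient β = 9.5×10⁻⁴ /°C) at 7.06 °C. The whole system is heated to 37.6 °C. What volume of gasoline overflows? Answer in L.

1.43 L

The beaker also expands: β_container ≈ 3α = 3.54×10⁻⁵ /K
Net overflow = V₀(β_liq − 3α_cont)ΔT
β − 3α = 9.50×10⁻⁴ − 3.54×10⁻⁵ = 9.146×10⁻⁴ /K; ΔT = 30.54 K
ΔV = 51.3 × 9.146×10⁻⁴ × 30.54 = 1.43 L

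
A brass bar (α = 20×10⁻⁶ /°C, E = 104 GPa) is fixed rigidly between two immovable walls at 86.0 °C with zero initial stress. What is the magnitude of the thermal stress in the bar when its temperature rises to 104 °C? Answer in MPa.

Fully constrained: the free strain ε = αΔT is blocked, so σ = Eε = EαΔT.
|ΔT| = 18.0 K
σ = 104×10⁹ × 20×10⁻⁶ × 18.0 = 3.74×10⁷ Pa

σ = 37.4 MPa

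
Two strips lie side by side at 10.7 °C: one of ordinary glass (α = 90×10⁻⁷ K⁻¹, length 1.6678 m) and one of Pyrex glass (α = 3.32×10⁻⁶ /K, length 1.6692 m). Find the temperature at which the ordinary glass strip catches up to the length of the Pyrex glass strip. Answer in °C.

T = 158.6 °C

L₁(1 + α₁ΔT) = L₂(1 + α₂ΔT) ⇒ ΔT = (L₂ − L₁)/(α₁L₁ − α₂L₂)
L₂ − L₁ = 1.6692 − 1.6678 = 1.40×10⁻³ m
α₁L₁ − α₂L₂ = 90×10⁻⁷×1.6678 − 3.32×10⁻⁶×1.6692 = 9.468456×10⁻⁶ m/K
ΔT = 1.40×10⁻³ / 9.468456×10⁻⁶ = 147.859 K
T = 10.7 + 147.859 = 158.559 °C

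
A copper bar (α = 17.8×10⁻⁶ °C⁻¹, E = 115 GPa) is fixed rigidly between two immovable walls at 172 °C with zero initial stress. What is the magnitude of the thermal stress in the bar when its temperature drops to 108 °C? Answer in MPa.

σ = 131 MPa

Fully constrained: the free strain ε = αΔT is blocked, so σ = Eε = EαΔT.
|ΔT| = 64 K
σ = 115×10⁹ × 17.8×10⁻⁶ × 64 = 1.31×10⁸ Pa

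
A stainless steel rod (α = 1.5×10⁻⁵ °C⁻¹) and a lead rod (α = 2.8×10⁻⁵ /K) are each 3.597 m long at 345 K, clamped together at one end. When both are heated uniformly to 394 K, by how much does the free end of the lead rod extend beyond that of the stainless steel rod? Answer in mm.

ΔT = 49 K
stainless steel: ΔL = 1.5×10⁻⁵ × 3.597 m × 49 = 2.6438×10⁻³ m = 2.6438 mm
lead: ΔL = 2.8×10⁻⁵ × 3.597 m × 49 = 4.9351×10⁻³ m = 4.9351 mm
difference = 4.9351 − 2.6438 = 2.2913 mm

2.29 mm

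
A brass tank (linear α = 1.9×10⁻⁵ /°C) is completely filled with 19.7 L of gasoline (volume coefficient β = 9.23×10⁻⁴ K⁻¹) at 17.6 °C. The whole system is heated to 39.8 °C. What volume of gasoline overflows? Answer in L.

The tank also expands: β_container ≈ 3α = 5.7×10⁻⁵ /K
Net overflow = V₀(β_liq − 3α_cont)ΔT
β − 3α = 9.23×10⁻⁴ − 5.7×10⁻⁵ = 8.66×10⁻⁴ /K; ΔT = 22.2 K
ΔV = 19.7 × 8.66×10⁻⁴ × 22.2 = 0.379 L

0.379 L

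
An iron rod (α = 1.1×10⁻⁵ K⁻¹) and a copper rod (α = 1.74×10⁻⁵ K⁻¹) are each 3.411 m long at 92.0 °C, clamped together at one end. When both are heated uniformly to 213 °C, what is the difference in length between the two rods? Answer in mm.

2.64 mm

ΔT = 121.0 K
iron: ΔL = 1.1×10⁻⁵ × 3.411 m × 121.0 = 4.5400×10⁻³ m = 4.5400 mm
copper: ΔL = 1.74×10⁻⁵ × 3.411 m × 121.0 = 7.1815×10⁻³ m = 7.1815 mm
difference = 7.1815 − 4.5400 = 2.6415 mm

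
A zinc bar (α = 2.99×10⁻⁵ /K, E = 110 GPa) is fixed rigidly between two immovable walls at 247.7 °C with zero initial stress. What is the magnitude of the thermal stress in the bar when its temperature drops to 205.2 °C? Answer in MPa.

σ = 140 MPa

Fully constrained: the free strain ε = αΔT is blocked, so σ = Eε = EαΔT.
|ΔT| = 42.5 K
σ = 110×10⁹ × 2.99×10⁻⁵ × 42.5 = 1.40×10⁸ Pa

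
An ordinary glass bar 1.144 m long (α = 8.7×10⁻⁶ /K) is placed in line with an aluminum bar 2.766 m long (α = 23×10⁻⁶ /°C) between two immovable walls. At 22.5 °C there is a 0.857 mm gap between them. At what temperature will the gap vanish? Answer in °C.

T = 34.1 °C

Gap closes when ΔL₁ + ΔL₂ = 0.857 mm = 8.57×10⁻⁴ m
(α₁L₁ + α₂L₂)ΔT = g
α₁L₁ + α₂L₂ = 8.7×10⁻⁶×1.144 + 23×10⁻⁶×2.766 = 7.35708×10⁻⁵ m/K
ΔT = 8.57×10⁻⁴ / 7.35708×10⁻⁵ = 11.649 K
T = 22.5 + 11.649 = 34.149 °C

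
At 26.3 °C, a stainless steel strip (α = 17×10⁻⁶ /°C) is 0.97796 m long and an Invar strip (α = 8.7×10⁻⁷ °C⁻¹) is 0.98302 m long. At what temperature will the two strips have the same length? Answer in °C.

L₁(1 + α₁ΔT) = L₂(1 + α₂ΔT) ⇒ ΔT = (L₂ − L₁)/(α₁L₁ − α₂L₂)
L₂ − L₁ = 0.98302 − 0.97796 = 5.06×10⁻³ m
α₁L₁ − α₂L₂ = 17×10⁻⁶×0.97796 − 8.7×10⁻⁷×0.98302 = 1.57700926×10⁻⁵ m/K
ΔT = 5.06×10⁻³ / 1.57700926×10⁻⁵ = 320.861 K
T = 26.3 + 320.861 = 347.161 °C

T = 347.2 °C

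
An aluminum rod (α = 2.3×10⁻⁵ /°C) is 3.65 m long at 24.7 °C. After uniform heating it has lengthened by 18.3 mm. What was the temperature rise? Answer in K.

ΔT = 218 K

ΔL = αL₀ΔT ⇒ ΔT = ΔL / (αL₀)
ΔT = 18.3×10⁻³ m / (2.3×10⁻⁵ × 3.65 m) = 217.99 K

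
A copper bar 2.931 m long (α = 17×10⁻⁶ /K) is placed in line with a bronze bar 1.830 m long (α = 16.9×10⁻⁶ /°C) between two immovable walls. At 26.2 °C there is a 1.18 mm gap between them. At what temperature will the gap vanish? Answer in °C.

α₁L₁ = 4.9827×10⁻⁵ m/K, α₂L₂ = 3.0927×10⁻⁵ m/K → total 8.0754×10⁻⁵ m/K
ΔT = g/(α₁L₁+α₂L₂) = 1.18×10⁻³ / 8.0754×10⁻⁵ = 14.612 K
T = 26.2 + 14.612 = 40.812 °C

T = 40.8 °C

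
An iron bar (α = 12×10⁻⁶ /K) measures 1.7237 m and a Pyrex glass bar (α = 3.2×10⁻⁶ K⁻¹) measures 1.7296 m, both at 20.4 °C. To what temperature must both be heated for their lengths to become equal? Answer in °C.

T = 409.8 °C

L₁(1 + α₁ΔT) = L₂(1 + α₂ΔT) ⇒ ΔT = (L₂ − L₁)/(α₁L₁ − α₂L₂)
L₂ − L₁ = 1.7296 − 1.7237 = 5.90×10⁻³ m
α₁L₁ − α₂L₂ = 12×10⁻⁶×1.7237 − 3.2×10⁻⁶×1.7296 = 1.514968×10⁻⁵ m/K
ΔT = 5.90×10⁻³ / 1.514968×10⁻⁵ = 389.447 K
T = 20.4 + 389.447 = 409.847 °C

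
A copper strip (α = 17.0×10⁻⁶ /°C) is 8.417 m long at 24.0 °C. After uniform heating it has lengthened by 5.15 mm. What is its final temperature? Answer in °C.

T = 60.0 °C

ΔL = αL₀ΔT ⇒ ΔT = ΔL / (αL₀)
ΔT = 5.15×10⁻³ m / (17.0×10⁻⁶ × 8.417 m) = 35.992 K
T = 24.0 + 35.992 = 59.992 °C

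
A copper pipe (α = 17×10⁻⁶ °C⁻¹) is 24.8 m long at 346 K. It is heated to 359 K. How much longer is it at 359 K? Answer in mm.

ΔL = 5.48 mm

|ΔT| = |359 − 346| = 13 K
ΔL = αL₀ΔT = (17×10⁻⁶)(24.8)(13) = 5.48×10⁻³ m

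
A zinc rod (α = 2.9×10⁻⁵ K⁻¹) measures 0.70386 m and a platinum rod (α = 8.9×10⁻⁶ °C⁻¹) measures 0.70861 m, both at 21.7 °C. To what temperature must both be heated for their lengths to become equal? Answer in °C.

T = 358.5 °C

L₁(1 + α₁ΔT) = L₂(1 + α₂ΔT) ⇒ ΔT = (L₂ − L₁)/(α₁L₁ − α₂L₂)
L₂ − L₁ = 0.70861 − 0.70386 = 4.75×10⁻³ m
α₁L₁ − α₂L₂ = 2.9×10⁻⁵×0.70386 − 8.9×10⁻⁶×0.70861 = 1.4105311×10⁻⁵ m/K
ΔT = 4.75×10⁻³ / 1.4105311×10⁻⁵ = 336.753 K
T = 21.7 + 336.753 = 358.453 °C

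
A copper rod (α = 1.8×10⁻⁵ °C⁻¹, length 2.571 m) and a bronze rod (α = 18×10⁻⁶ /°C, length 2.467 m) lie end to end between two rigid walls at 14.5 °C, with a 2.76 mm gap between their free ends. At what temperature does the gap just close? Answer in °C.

T = 44.9 °C

α₁L₁ = 4.6278×10⁻⁵ m/K, α₂L₂ = 4.4406×10⁻⁵ m/K → total 9.0684×10⁻⁵ m/K
ΔT = g/(α₁L₁+α₂L₂) = 2.76×10⁻³ / 9.0684×10⁻⁵ = 30.435 K
T = 14.5 + 30.435 = 44.935 °C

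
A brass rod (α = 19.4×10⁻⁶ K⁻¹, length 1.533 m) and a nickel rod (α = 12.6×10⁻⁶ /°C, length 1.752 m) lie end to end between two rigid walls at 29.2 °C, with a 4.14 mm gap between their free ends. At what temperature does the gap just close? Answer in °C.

T = 109 °C

α₁L₁ = 2.97402×10⁻⁵ m/K, α₂L₂ = 2.20752×10⁻⁵ m/K → total 5.18154×10⁻⁵ m/K
ΔT = g/(α₁L₁+α₂L₂) = 4.14×10⁻³ / 5.18154×10⁻⁵ = 79.90 K
T = 29.2 + 79.90 = 109.10 °C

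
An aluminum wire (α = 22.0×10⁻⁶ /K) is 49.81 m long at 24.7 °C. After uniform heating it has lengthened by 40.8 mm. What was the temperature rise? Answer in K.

ΔT = 37.2 K

ΔL = αL₀ΔT ⇒ ΔT = ΔL / (αL₀)
ΔT = 40.8×10⁻³ m / (22.0×10⁻⁶ × 49.81 m) = 37.232 K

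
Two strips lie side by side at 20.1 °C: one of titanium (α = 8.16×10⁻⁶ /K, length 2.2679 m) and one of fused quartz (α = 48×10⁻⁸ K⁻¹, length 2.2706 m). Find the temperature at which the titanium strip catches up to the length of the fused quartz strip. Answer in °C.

L₁(1 + α₁ΔT) = L₂(1 + α₂ΔT) ⇒ ΔT = (L₂ − L₁)/(α₁L₁ − α₂L₂)
L₂ − L₁ = 2.2706 − 2.2679 = 2.70×10⁻³ m
α₁L₁ − α₂L₂ = 8.16×10⁻⁶×2.2679 − 48×10⁻⁸×2.2706 = 1.7416176×10⁻⁵ m/K
ΔT = 2.70×10⁻³ / 1.7416176×10⁻⁵ = 155.028 K
T = 20.1 + 155.028 = 175.128 °C

T = 175.1 °C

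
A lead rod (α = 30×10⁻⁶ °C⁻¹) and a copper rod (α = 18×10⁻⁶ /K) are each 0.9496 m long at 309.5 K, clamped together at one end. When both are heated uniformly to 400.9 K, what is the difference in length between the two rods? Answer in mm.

1.04 mm

ΔT = 91.4 K
lead: ΔL = 30×10⁻⁶ × 0.9496 m × 91.4 = 2.6038×10⁻³ m = 2.6038 mm
copper: ΔL = 18×10⁻⁶ × 0.9496 m × 91.4 = 1.5623×10⁻³ m = 1.5623 mm
difference = 2.6038 − 1.5623 = 1.0415 mm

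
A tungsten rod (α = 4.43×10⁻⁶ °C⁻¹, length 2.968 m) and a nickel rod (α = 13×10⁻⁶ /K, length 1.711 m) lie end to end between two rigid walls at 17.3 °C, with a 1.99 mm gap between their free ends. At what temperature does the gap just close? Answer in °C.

T = 73.5 °C

Gap closes when ΔL₁ + ΔL₂ = 1.99 mm = 1.99×10⁻³ m
(α₁L₁ + α₂L₂)ΔT = g
α₁L₁ + α₂L₂ = 4.43×10⁻⁶×2.968 + 13×10⁻⁶×1.711 = 3.539124×10⁻⁵ m/K
ΔT = 1.99×10⁻³ / 3.539124×10⁻⁵ = 56.229 K
T = 17.3 + 56.229 = 73.529 °C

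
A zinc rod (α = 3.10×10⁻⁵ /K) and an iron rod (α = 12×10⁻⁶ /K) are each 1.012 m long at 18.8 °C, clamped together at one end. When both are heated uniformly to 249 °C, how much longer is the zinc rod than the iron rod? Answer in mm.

ΔT = 230.2 K
zinc: ΔL = 3.10×10⁻⁵ × 1.012 m × 230.2 = 7.2218×10⁻³ m = 7.2218 mm
iron: ΔL = 12×10⁻⁶ × 1.012 m × 230.2 = 2.7955×10⁻³ m = 2.7955 mm
difference = 7.2218 − 2.7955 = 4.4263 mm

4.43 mm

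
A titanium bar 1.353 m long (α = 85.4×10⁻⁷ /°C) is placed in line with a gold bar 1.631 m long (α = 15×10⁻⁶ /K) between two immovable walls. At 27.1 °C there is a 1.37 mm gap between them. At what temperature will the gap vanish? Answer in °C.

T = 65.1 °C

α₁L₁ = 1.155462×10⁻⁵ m/K, α₂L₂ = 2.4465×10⁻⁵ m/K → total 3.601962×10⁻⁵ m/K
ΔT = g/(α₁L₁+α₂L₂) = 1.37×10⁻³ / 3.601962×10⁻⁵ = 38.035 K
T = 27.1 + 38.035 = 65.135 °C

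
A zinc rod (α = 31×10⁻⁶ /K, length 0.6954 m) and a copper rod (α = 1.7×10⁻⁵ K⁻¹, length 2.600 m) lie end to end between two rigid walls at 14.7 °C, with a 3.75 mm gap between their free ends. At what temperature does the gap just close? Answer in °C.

α₁L₁ = 2.15574×10⁻⁵ m/K, α₂L₂ = 4.420×10⁻⁵ m/K → total 6.57574×10⁻⁵ m/K
ΔT = g/(α₁L₁+α₂L₂) = 3.75×10⁻³ / 6.57574×10⁻⁵ = 57.028 K
T = 14.7 + 57.028 = 71.728 °C

T = 71.7 °C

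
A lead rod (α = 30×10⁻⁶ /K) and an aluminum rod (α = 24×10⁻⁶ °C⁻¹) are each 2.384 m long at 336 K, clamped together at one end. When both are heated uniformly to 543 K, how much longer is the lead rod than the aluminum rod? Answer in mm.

2.96 mm

ΔT = 207 K
lead: ΔL = 30×10⁻⁶ × 2.384 m × 207 = 1.4805×10⁻² m = 14.805 mm
aluminum: ΔL = 24×10⁻⁶ × 2.384 m × 207 = 1.1844×10⁻² m = 11.844 mm
difference = 14.805 − 11.844 = 2.961 mm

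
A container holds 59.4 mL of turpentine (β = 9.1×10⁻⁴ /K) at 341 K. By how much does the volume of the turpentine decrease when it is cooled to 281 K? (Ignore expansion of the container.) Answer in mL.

|ΔT| = |281 − 341| = 60 K
ΔV = βV₀ΔT = (9.1×10⁻⁴)(59.4)(60) = 3.24 mL

ΔV = 3.24 mL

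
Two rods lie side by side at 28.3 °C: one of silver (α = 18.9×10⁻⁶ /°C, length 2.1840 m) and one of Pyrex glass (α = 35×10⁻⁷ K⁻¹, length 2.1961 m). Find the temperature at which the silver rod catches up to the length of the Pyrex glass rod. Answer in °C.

T = 388.5 °C

Equal length when α₁L₁ΔT − α₂L₂ΔT = L₂ − L₁ = 1.21×10⁻² m
α₁L₁ = 4.12776×10⁻⁵, α₂L₂ = 7.68635×10⁻⁶ → Δ(αL) = 3.359125×10⁻⁵ m/K
ΔT = 1.21×10⁻² / 3.359125×10⁻⁵ = 360.213 K, so T = 28.3 + 360.213 = 388.513 °C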